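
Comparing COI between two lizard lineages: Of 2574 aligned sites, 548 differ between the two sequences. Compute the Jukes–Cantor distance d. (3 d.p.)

p = 548/2574 ≈ 0.212898.
d = −(3/4) ln(1 − 4p/3) = −0.75 ln(1 − 0.283864) = −0.75 ln(0.716136)
  = −0.75 × (-0.333885) = 0.250414 substitutions/site.

0.250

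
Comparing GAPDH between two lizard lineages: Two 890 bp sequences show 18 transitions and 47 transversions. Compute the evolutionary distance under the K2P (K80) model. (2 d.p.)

P = 18/890 ≈ 0.020225 and Q = 47/890 ≈ 0.052809.
Under the Kimura two-parameter model, d = −½ ln(1 − 2P − Q) − ¼ ln(1 − 2Q).
1 − 2P − Q = 0.906741, giving −½ ln(0.906741) = 0.048949.
1 − 2Q = 0.894382, giving −¼ ln(0.894382) = 0.027906.
d = 0.048949 + 0.027906 = 0.076855.

0.08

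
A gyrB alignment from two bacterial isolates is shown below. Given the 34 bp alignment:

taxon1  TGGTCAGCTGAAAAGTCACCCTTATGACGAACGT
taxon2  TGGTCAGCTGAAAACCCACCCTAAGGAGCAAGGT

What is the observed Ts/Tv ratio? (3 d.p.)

0.167

Transitions are A↔G and C↔T; transversions are all other mismatches.
Transitions: 1. Transversions: 6.
R = 1/6 = 0.166666… ≈ 0.167 (to 3 d.p.).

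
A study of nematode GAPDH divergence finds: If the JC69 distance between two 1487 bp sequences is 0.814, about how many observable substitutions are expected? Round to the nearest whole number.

Invert JC69: p = (3/4)(1 − e^(−4d/3)) = 0.75 × (1 − e^(-1.085333)) = 0.75 × (1 − 0.337789) = 0.496658.
Expected differing sites = pL ≈ 0.496658 × 1487 = 738.530446 ≈ 739.

739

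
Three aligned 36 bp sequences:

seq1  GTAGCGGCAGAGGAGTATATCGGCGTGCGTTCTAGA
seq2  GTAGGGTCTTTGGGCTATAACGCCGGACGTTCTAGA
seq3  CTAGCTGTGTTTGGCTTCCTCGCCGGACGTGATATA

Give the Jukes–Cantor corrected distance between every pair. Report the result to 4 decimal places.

d(seq1,seq2) = 0.3924, d(seq1,seq3) = 0.8240, d(seq2,seq3) = 0.5482

seq1–seq2: 11/36 sites differ → p ≈ 0.305556, d = −0.75 ln(1 − 0.407408) = 0.392437 ≈ 0.3924.
seq1–seq3: 18/36 sites differ → p = 0.5, d = −0.75 ln(1 − 0.666667) = 0.823960 ≈ 0.8240.
seq2–seq3: 14/36 sites differ → p ≈ 0.388889, d = −0.75 ln(1 − 0.518519) = 0.548166 ≈ 0.5482.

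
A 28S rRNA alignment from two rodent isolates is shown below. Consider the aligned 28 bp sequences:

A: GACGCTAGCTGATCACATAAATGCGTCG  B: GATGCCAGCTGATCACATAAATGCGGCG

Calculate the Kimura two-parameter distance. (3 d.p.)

Of 28 sites, 2 differences are transitions and 1 are transversions, so P = 2/28 ≈ 0.071429 and Q = 1/28 ≈ 0.035714.
Under the Kimura two-parameter model, d = −½ ln(1 − 2P − Q) − ¼ ln(1 − 2Q).
1 − 2P − Q = 0.821428, giving −½ ln(0.821428) = 0.098355.
1 − 2Q = 0.928572, giving −¼ ln(0.928572) = 0.018527.
d = 0.098355 + 0.018527 = 0.116882.

0.117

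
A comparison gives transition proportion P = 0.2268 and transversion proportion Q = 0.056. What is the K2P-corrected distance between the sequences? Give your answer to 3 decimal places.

0.386

Under the Kimura two-parameter model, d = −½ ln(1 − 2P − Q) − ¼ ln(1 − 2Q).
1 − 2P − Q = 0.4904, giving −½ ln(0.4904) = 0.356267.
1 − 2Q = 0.888, giving −¼ ln(0.888) = 0.029696.
d = 0.356267 + 0.029696 = 0.385963.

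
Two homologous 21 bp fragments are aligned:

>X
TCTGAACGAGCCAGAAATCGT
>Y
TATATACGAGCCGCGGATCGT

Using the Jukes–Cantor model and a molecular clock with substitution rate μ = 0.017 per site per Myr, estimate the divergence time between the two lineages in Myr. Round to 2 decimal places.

12.97

The sequences differ at 7 of 21 sites (2, 4, 5, 13, 14, 15, 16), so p = 7/21 ≈ 0.333333.
d = −(3/4) ln(1 − 4p/3) = −0.75 ln(1 − 0.444444) = −0.75 ln(0.555556)
  = −0.75 × (-0.587786) = 0.440840 substitutions/site.
Under a molecular clock d = 2μt, so t = d/(2μ) = 0.440840 / (2 × 0.017) = 12.97 Myr.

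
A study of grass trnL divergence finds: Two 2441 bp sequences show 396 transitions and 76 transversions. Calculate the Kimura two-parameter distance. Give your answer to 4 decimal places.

P = 396/2441 ≈ 0.162229 and Q = 76/2441 ≈ 0.031135.
Under the Kimura two-parameter model, d = −½ ln(1 − 2P − Q) − ¼ ln(1 − 2Q).
1 − 2P − Q = 0.644407, giving −½ ln(0.644407) = 0.219712.
1 − 2Q = 0.93773, giving −¼ ln(0.93773) = 0.016073.
d = 0.219712 + 0.016073 = 0.235785.

0.2358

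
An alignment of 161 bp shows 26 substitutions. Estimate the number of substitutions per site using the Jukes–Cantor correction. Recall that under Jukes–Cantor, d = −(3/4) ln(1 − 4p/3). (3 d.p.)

0.182

p = 26/161 ≈ 0.161491.
d = −(3/4) ln(1 − 4p/3) = −0.75 ln(1 − 0.215321) = −0.75 ln(0.784679)
  = −0.75 × (-0.242481) = 0.181861 substitutions/site.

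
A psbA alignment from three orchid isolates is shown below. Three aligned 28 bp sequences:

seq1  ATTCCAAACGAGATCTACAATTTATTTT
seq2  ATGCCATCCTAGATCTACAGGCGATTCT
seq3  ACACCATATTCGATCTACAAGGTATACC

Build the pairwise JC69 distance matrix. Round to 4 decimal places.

seq1–seq2: 9/28 sites differ → p ≈ 0.321429, d = −0.75 ln(1 − 0.428572) = 0.419713 ≈ 0.4197.
seq1–seq3: 11/28 sites differ → p ≈ 0.392857, d = −0.75 ln(1 − 0.523809) = 0.556452 ≈ 0.5565.
seq2–seq3: 10/28 sites differ → p ≈ 0.357143, d = −0.75 ln(1 − 0.476191) = 0.484971 ≈ 0.4850.

d(seq1,seq2) = 0.4197, d(seq1,seq3) = 0.5565, d(seq2,seq3) = 0.4850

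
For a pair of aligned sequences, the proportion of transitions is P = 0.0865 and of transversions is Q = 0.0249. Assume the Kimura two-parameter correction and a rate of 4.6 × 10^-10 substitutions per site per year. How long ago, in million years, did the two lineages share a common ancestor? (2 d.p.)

133.73

Under the Kimura two-parameter model, d = −½ ln(1 − 2P − Q) − ¼ ln(1 − 2Q).
1 − 2P − Q = 0.8021, giving −½ ln(0.8021) = 0.110261.
1 − 2Q = 0.9502, giving −¼ ln(0.9502) = 0.012771.
d = 0.110261 + 0.012771 = 0.123032.
Under a molecular clock d = 2μt, so t = d/(2μ) = 0.123032 / (2 × 4.6 × 10^-10) = 133.73 million years.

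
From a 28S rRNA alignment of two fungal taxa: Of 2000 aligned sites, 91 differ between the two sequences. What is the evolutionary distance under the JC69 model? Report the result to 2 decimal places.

p = 91/2000 = 0.0455.
d = −(3/4) ln(1 − 4p/3) = −0.75 ln(1 − 0.060667) = −0.75 ln(0.939333)
  = −0.75 × (-0.062585) = 0.046939 substitutions/site.

0.05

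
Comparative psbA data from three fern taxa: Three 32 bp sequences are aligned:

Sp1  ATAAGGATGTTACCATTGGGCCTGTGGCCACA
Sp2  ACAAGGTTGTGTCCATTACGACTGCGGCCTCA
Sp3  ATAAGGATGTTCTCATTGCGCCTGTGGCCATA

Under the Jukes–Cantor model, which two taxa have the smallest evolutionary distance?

Sp1 and Sp3

Sp1–Sp2: 9/32 differ, p = 0.281, d = 0.353.
Sp1–Sp3: 4/32 differ, p = 0.125, d = 0.137.
Sp2–Sp3: 10/32 differ, p = 0.313, d = 0.404.
The smallest distance is between Sp1 and Sp3.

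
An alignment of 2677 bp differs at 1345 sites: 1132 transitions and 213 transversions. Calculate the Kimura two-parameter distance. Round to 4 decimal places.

1.3404

P = 1132/2677 ≈ 0.422861 and Q = 213/2677 ≈ 0.079567.
Under the Kimura two-parameter model, d = −½ ln(1 − 2P − Q) − ¼ ln(1 − 2Q).
1 − 2P − Q = 0.074711, giving −½ ln(0.074711) = 1.297064.
1 − 2Q = 0.840866, giving −¼ ln(0.840866) = 0.043331.
d = 1.297064 + 0.043331 = 1.340395.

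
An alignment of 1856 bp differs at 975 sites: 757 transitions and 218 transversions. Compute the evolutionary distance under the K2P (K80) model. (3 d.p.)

1.420

P = 757/1856 ≈ 0.407866 and Q = 218/1856 ≈ 0.117457.
Under the Kimura two-parameter model, d = −½ ln(1 − 2P − Q) − ¼ ln(1 − 2Q).
1 − 2P − Q = 0.066811, giving −½ ln(0.066811) = 1.352944.
1 − 2Q = 0.765086, giving −¼ ln(0.765086) = 0.066942.
d = 1.352944 + 0.066942 = 1.419886.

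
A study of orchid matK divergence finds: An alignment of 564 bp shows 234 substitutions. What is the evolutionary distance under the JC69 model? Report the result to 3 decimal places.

p = 234/564 ≈ 0.414894.
d = −(3/4) ln(1 − 4p/3) = −0.75 ln(1 − 0.553192) = −0.75 ln(0.446808)
  = −0.75 × (-0.805626) = 0.604220 substitutions/site.

0.604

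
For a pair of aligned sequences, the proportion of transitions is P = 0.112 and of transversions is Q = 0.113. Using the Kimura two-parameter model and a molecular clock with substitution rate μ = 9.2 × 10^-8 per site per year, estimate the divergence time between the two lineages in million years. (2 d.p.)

1.46

Under the Kimura two-parameter model, d = −½ ln(1 − 2P − Q) − ¼ ln(1 − 2Q).
1 − 2P − Q = 0.663, giving −½ ln(0.663) = 0.205490.
1 − 2Q = 0.774, giving −¼ ln(0.774) = 0.064046.
d = 0.205490 + 0.064046 = 0.269536.
Under a molecular clock d = 2μt, so t = d/(2μ) = 0.269536 / (2 × 9.2 × 10^-8) = 1.46 million years.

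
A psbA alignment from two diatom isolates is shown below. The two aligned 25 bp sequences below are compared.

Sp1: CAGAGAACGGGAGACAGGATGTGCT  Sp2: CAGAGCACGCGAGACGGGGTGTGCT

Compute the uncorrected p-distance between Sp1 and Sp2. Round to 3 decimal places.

The sequences differ at 4 of 25 positions (sites 6, 10, 16, 19).
p = 4/25 = 0.160.

0.160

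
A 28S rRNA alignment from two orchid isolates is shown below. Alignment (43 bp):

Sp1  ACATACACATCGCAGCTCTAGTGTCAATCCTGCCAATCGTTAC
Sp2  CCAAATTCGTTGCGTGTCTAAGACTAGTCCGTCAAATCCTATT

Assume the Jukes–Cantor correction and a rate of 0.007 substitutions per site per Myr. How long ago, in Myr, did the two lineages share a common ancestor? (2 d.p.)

61.41

The sequences differ at 22 of 43 sites, so p = 22/43 ≈ 0.511628.
d = −(3/4) ln(1 − 4p/3) = −0.75 ln(1 − 0.682171) = −0.75 ln(0.317829)
  = −0.75 × (-1.146242) = 0.859682 substitutions/site.
Under a molecular clock d = 2μt, so t = d/(2μ) = 0.859682 / (2 × 0.007) = 61.41 Myr.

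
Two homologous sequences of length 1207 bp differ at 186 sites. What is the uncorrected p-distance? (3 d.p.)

0.154

p = 186/1207 = 0.154101… ≈ 0.154 (to 3 d.p.).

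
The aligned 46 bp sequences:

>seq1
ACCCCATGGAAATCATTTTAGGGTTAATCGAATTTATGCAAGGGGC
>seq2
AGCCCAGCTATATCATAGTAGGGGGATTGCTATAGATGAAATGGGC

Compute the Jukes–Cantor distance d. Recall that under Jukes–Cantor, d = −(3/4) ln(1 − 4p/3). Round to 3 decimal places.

0.509

The sequences differ at 17 of 46 sites, so p = 17/46 ≈ 0.369565.
d = −(3/4) ln(1 − 4p/3) = −0.75 ln(1 − 0.492753) = −0.75 ln(0.507247)
  = −0.75 × (-0.678757) = 0.509068 substitutions/site.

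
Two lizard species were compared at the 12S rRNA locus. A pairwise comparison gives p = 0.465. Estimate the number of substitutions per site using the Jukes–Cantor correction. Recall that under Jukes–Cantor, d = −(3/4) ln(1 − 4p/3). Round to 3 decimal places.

0.726

d = −(3/4) ln(1 − 4p/3) = −0.75 ln(1 − 0.62) = −0.75 ln(0.38)
  = −0.75 × (-0.967584) = 0.725688 substitutions/site.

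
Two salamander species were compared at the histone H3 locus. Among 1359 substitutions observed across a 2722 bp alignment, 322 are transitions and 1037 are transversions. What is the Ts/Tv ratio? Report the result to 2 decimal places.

0.31

R = 322/1037 = 0.310511… ≈ 0.31 (to 2 d.p.).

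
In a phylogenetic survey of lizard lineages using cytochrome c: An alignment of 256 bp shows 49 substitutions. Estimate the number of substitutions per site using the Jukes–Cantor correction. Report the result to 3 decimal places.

p = 49/256 ≈ 0.191406.
d = −(3/4) ln(1 − 4p/3) = −0.75 ln(1 − 0.255208) = −0.75 ln(0.744792)
  = −0.75 × (-0.294650) = 0.220988 substitutions/site.

0.221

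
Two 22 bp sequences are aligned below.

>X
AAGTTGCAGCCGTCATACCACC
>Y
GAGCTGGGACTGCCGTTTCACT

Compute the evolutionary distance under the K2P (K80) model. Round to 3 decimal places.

Of 22 sites, 9 differences are transitions and 2 are transversions, so P = 9/22 ≈ 0.409091 and Q = 2/22 ≈ 0.090909.
Under the Kimura two-parameter model, d = −½ ln(1 − 2P − Q) − ¼ ln(1 − 2Q).
1 − 2P − Q = 0.090909, giving −½ ln(0.090909) = 1.198948.
1 − 2Q = 0.818182, giving −¼ ln(0.818182) = 0.050168.
d = 1.198948 + 0.050168 = 1.249116.

1.249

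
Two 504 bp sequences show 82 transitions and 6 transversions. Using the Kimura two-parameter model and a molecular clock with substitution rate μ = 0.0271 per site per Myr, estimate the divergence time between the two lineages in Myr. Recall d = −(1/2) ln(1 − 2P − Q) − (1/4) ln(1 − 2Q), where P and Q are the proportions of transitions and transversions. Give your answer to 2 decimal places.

P = 82/504 ≈ 0.162698 and Q = 6/504 ≈ 0.011905.
Under the Kimura two-parameter model, d = −½ ln(1 − 2P − Q) − ¼ ln(1 − 2Q).
1 − 2P − Q = 0.662699, giving −½ ln(0.662699) = 0.205717.
1 − 2Q = 0.97619, giving −¼ ln(0.97619) = 0.006025.
d = 0.205717 + 0.006025 = 0.211742.
Under a molecular clock d = 2μt, so t = d/(2μ) = 0.211742 / (2 × 0.0271) = 3.91 Myr.

3.91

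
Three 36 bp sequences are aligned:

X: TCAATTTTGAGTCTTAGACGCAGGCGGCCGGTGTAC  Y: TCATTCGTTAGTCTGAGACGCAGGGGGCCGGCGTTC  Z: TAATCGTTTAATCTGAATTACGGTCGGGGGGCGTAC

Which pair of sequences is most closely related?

X and Y

X–Y: 8/36 differ, p = 0.222, d = 0.264.
X–Z: 16/36 differ, p = 0.444, d = 0.673.
Y–Z: 15/36 differ, p = 0.417, d = 0.608.
The smallest distance is between X and Y.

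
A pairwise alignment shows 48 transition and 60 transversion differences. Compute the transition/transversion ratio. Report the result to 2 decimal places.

0.80

R = 48/60 = 0.80.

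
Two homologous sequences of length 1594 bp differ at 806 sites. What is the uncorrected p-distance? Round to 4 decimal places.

p = 806/1594 = 0.505646… ≈ 0.5056 (to 4 d.p.).

0.5056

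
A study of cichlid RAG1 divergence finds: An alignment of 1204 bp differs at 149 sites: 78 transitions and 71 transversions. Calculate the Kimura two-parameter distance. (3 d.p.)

P = 78/1204 ≈ 0.064784 and Q = 71/1204 ≈ 0.05897.
Under the Kimura two-parameter model, d = −½ ln(1 − 2P − Q) − ¼ ln(1 − 2Q).
1 − 2P − Q = 0.811462, giving −½ ln(0.811462) = 0.104459.
1 − 2Q = 0.88206, giving −¼ ln(0.88206) = 0.031374.
d = 0.104459 + 0.031374 = 0.135833.

0.136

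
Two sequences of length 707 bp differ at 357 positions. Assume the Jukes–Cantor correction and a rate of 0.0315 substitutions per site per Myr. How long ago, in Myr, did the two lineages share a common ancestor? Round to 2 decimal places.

p = 357/707 ≈ 0.50495.
d = −(3/4) ln(1 − 4p/3) = −0.75 ln(1 − 0.673267) = −0.75 ln(0.326733)
  = −0.75 × (-1.118612) = 0.838959 substitutions/site.
Under a molecular clock d = 2μt, so t = d/(2μ) = 0.838959 / (2 × 0.0315) = 13.32 Myr.

13.32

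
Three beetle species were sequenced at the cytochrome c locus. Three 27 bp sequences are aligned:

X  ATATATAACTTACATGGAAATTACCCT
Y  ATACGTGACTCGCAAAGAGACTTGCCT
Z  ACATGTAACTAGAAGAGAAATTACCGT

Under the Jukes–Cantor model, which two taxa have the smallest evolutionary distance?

X and Z

X–Y: 11/27 differ, p = 0.407, d = 0.588.
X–Z: 8/27 differ, p = 0.296, d = 0.377.
Y–Z: 11/27 differ, p = 0.407, d = 0.588.
The smallest distance is between X and Z.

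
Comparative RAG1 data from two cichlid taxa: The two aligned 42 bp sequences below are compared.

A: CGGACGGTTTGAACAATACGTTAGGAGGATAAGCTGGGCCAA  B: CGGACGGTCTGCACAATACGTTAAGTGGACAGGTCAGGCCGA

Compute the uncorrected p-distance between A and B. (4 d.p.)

The sequences differ at 10 of 42 positions (sites 9, 12, 24, 26, 30, 32, 34, 35, 36, 41).
p = 10/42 = 0.238095… ≈ 0.2381 (to 4 d.p.).

0.2381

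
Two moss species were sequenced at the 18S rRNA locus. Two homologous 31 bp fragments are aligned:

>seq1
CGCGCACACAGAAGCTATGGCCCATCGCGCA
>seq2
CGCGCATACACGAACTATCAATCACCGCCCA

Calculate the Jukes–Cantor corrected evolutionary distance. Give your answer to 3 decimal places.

The sequences differ at 10 of 31 sites (7, 11, 12, 14, 19, 20, 21, 22, 25, 29), so p = 10/31 ≈ 0.322581.
d = −(3/4) ln(1 − 4p/3) = −0.75 ln(1 − 0.430108) = −0.75 ln(0.569892)
  = −0.75 × (-0.562308) = 0.421731 substitutions/site.

0.422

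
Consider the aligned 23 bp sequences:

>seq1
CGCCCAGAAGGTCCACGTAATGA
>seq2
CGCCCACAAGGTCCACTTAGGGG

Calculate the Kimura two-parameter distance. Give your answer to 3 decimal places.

Of 23 sites, 2 differences are transitions and 3 are transversions, so P = 2/23 ≈ 0.086957 and Q = 3/23 ≈ 0.130435.
Under the Kimura two-parameter model, d = −½ ln(1 − 2P − Q) − ¼ ln(1 − 2Q).
1 − 2P − Q = 0.695651, giving −½ ln(0.695651) = 0.181454.
1 − 2Q = 0.73913, giving −¼ ln(0.73913) = 0.075570.
d = 0.181454 + 0.075570 = 0.257024.

0.257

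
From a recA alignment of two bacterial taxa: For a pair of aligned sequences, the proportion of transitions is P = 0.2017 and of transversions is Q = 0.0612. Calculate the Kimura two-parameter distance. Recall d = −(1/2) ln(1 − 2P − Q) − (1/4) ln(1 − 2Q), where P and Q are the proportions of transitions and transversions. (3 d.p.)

Under the Kimura two-parameter model, d = −½ ln(1 − 2P − Q) − ¼ ln(1 − 2Q).
1 − 2P − Q = 0.5354, giving −½ ln(0.5354) = 0.312371.
1 − 2Q = 0.8776, giving −¼ ln(0.8776) = 0.032641.
d = 0.312371 + 0.032641 = 0.345012.

0.345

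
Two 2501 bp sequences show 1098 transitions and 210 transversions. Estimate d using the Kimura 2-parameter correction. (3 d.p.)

P = 1098/2501 ≈ 0.439024 and Q = 210/2501 ≈ 0.083966.
Under the Kimura two-parameter model, d = −½ ln(1 − 2P − Q) − ¼ ln(1 − 2Q).
1 − 2P − Q = 0.037986, giving −½ ln(0.037986) = 1.635269.
1 − 2Q = 0.832068, giving −¼ ln(0.832068) = 0.045960.
d = 1.635269 + 0.045960 = 1.681229.

1.681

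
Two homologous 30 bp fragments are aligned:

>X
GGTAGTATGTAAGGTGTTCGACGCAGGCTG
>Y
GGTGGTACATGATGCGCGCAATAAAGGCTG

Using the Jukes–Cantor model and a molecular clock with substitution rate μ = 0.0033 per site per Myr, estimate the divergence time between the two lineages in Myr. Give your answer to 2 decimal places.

86.61

The sequences differ at 12 of 30 sites, so p = 12/30 = 0.4.
d = −(3/4) ln(1 − 4p/3) = −0.75 ln(1 − 0.533333) = −0.75 ln(0.466667)
  = −0.75 × (-0.762139) = 0.571604 substitutions/site.
Under a molecular clock d = 2μt, so t = d/(2μ) = 0.571604 / (2 × 0.0033) = 86.61 Myr.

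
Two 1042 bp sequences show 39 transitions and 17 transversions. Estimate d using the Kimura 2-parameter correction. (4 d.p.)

P = 39/1042 ≈ 0.037428 and Q = 17/1042 ≈ 0.016315.
Under the Kimura two-parameter model, d = −½ ln(1 − 2P − Q) − ¼ ln(1 − 2Q).
1 − 2P − Q = 0.908829, giving −½ ln(0.908829) = 0.047799.
1 − 2Q = 0.96737, giving −¼ ln(0.96737) = 0.008294.
d = 0.047799 + 0.008294 = 0.056093.

0.0561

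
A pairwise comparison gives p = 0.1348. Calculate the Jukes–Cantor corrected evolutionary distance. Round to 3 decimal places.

0.149

d = −(3/4) ln(1 − 4p/3) = −0.75 ln(1 − 0.179733) = −0.75 ln(0.820267)
  = −0.75 × (-0.198125) = 0.148594 substitutions/site.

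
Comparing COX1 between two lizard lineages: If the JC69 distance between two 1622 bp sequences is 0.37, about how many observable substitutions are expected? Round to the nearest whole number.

474

Invert JC69: p = (3/4)(1 − e^(−4d/3)) = 0.75 × (1 − e^(-0.493333)) = 0.75 × (1 − 0.610588) = 0.292059.
Expected differing sites = pL ≈ 0.292059 × 1622 = 473.719698 ≈ 474.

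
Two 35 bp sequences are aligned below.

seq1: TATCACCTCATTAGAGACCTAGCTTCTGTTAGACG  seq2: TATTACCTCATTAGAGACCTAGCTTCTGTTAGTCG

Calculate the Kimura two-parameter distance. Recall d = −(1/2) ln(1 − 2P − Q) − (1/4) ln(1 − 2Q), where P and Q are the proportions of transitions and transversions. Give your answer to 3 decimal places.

Of 35 sites, 1 differences are transitions and 1 are transversions, so P = 1/35 ≈ 0.028571 and Q = 1/35 ≈ 0.028571.
Under the Kimura two-parameter model, d = −½ ln(1 − 2P − Q) − ¼ ln(1 − 2Q).
1 − 2P − Q = 0.914287, giving −½ ln(0.914287) = 0.044805.
1 − 2Q = 0.942858, giving −¼ ln(0.942858) = 0.014710.
d = 0.044805 + 0.014710 = 0.059515.

0.060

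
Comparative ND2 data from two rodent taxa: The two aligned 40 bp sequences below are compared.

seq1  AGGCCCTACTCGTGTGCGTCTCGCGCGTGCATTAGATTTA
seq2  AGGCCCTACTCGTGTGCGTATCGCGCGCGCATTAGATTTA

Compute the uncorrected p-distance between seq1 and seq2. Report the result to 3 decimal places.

0.050

The sequences differ at 2 of 40 positions (sites 20, 28).
p = 2/40 = 0.050.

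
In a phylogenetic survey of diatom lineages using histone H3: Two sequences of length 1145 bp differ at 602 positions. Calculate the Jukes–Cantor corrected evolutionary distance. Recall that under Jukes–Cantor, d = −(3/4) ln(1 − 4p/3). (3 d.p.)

0.906

p = 602/1145 ≈ 0.525764.
d = −(3/4) ln(1 − 4p/3) = −0.75 ln(1 − 0.701019) = −0.75 ln(0.298981)
  = −0.75 × (-1.207375) = 0.905531 substitutions/site.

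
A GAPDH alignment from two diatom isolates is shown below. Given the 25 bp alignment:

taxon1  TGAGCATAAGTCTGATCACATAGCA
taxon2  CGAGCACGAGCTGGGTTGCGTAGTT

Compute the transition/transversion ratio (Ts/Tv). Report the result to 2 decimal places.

5.00

Transitions are A↔G and C↔T; transversions are all other mismatches.
Transitions: 10. Transversions: 2.
R = 10/2 = 5.00.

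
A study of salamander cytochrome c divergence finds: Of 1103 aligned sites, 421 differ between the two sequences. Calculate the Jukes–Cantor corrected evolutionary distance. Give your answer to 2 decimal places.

p = 421/1103 ≈ 0.381686.
d = −(3/4) ln(1 − 4p/3) = −0.75 ln(1 − 0.508915) = −0.75 ln(0.491085)
  = −0.75 × (-0.711138) = 0.533354 substitutions/site.

0.53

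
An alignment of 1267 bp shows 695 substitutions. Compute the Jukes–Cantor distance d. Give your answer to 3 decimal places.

p = 695/1267 ≈ 0.54854.
d = −(3/4) ln(1 − 4p/3) = −0.75 ln(1 − 0.731387) = −0.75 ln(0.268613)
  = −0.75 × (-1.314484) = 0.985863 substitutions/site.

0.986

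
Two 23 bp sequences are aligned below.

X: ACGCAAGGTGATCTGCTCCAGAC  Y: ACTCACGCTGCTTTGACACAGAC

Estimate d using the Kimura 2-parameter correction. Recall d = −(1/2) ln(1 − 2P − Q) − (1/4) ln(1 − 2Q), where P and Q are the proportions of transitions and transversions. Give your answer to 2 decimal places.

0.47

Of 23 sites, 2 differences are transitions and 6 are transversions, so P = 2/23 ≈ 0.086957 and Q = 6/23 ≈ 0.26087.
Under the Kimura two-parameter model, d = −½ ln(1 − 2P − Q) − ¼ ln(1 − 2Q).
1 − 2P − Q = 0.565216, giving −½ ln(0.565216) = 0.285274.
1 − 2Q = 0.47826, giving −¼ ln(0.47826) = 0.184400.
d = 0.285274 + 0.184400 = 0.469674.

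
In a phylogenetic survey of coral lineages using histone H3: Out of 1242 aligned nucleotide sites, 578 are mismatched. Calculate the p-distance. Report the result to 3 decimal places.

p = 578/1242 = 0.465378… ≈ 0.465 (to 3 d.p.).

0.465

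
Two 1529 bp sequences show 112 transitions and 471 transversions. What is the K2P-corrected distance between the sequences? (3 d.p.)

P = 112/1529 ≈ 0.07325 and Q = 471/1529 ≈ 0.308044.
Under the Kimura two-parameter model, d = −½ ln(1 − 2P − Q) − ¼ ln(1 − 2Q).
1 − 2P − Q = 0.545456, giving −½ ln(0.545456) = 0.303067.
1 − 2Q = 0.383912, giving −¼ ln(0.383912) = 0.239335.
d = 0.303067 + 0.239335 = 0.542402.

0.542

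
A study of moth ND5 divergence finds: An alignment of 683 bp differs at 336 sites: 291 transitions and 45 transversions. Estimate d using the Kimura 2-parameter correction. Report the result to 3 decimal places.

1.286

P = 291/683 ≈ 0.426061 and Q = 45/683 ≈ 0.065886.
Under the Kimura two-parameter model, d = −½ ln(1 − 2P − Q) − ¼ ln(1 − 2Q).
1 − 2P − Q = 0.081992, giving −½ ln(0.081992) = 1.250567.
1 − 2Q = 0.868228, giving −¼ ln(0.868228) = 0.035325.
d = 1.250567 + 0.035325 = 1.285892.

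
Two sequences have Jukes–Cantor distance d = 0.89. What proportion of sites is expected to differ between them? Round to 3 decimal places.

p = (3/4)(1 − e^(−4d/3)) = 0.75 × (1 − e^(-1.186667)) = 0.75 × (1 − 0.305237) = 0.521072.

0.521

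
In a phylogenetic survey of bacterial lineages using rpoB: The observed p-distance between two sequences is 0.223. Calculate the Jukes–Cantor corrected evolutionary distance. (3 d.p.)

0.265

d = −(3/4) ln(1 − 4p/3) = −0.75 ln(1 − 0.297333) = −0.75 ln(0.702667)
  = −0.75 × (-0.352872) = 0.264654 substitutions/site.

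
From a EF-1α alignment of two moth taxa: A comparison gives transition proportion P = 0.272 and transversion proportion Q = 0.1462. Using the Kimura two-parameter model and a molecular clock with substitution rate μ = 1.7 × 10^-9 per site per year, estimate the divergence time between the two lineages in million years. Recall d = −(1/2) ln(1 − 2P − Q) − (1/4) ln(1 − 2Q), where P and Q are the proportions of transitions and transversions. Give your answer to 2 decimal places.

197.76

Under the Kimura two-parameter model, d = −½ ln(1 − 2P − Q) − ¼ ln(1 − 2Q).
1 − 2P − Q = 0.3098, giving −½ ln(0.3098) = 0.585914.
1 − 2Q = 0.7076, giving −¼ ln(0.7076) = 0.086469.
d = 0.585914 + 0.086469 = 0.672383.
Under a molecular clock d = 2μt, so t = d/(2μ) = 0.672383 / (2 × 1.7 × 10^-9) = 197.76 million years.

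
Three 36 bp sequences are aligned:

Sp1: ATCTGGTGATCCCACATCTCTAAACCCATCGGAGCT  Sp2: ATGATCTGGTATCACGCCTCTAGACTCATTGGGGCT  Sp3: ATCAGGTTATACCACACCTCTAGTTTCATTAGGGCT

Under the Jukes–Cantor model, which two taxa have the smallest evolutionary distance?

Sp2 and Sp3

Sp1–Sp2: 13/36 differ, p = 0.361, d = 0.493.
Sp1–Sp3: 11/36 differ, p = 0.306, d = 0.392.
Sp2–Sp3: 10/36 differ, p = 0.278, d = 0.347.
The smallest distance is between Sp2 and Sp3.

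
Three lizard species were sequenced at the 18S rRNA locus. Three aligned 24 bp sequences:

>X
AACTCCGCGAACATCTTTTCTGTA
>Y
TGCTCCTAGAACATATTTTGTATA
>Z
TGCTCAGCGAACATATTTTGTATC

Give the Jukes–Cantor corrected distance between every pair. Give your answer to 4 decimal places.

X–Y: 7/24 sites differ → p ≈ 0.291667, d = −0.75 ln(1 − 0.388889) = 0.369358 ≈ 0.3694.
X–Z: 7/24 sites differ → p ≈ 0.291667, d = −0.75 ln(1 − 0.388889) = 0.369358 ≈ 0.3694.
Y–Z: 4/24 sites differ → p ≈ 0.166667, d = −0.75 ln(1 − 0.222223) = 0.188487 ≈ 0.1885.

d(X,Y) = 0.3694, d(X,Z) = 0.3694, d(Y,Z) = 0.1885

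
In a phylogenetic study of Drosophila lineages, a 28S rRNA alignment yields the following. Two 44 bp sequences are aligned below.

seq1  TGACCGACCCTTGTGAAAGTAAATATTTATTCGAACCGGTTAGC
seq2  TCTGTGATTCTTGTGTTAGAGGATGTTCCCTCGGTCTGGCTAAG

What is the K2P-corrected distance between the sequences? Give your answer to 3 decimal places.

Of 44 sites, 12 differences are transitions and 9 are transversions, so P = 12/44 ≈ 0.272727 and Q = 9/44 ≈ 0.204545.
Under the Kimura two-parameter model, d = −½ ln(1 − 2P − Q) − ¼ ln(1 − 2Q).
1 − 2P − Q = 0.250001, giving −½ ln(0.250001) = 0.693145.
1 − 2Q = 0.59091, giving −¼ ln(0.59091) = 0.131523.
d = 0.693145 + 0.131523 = 0.824668.

0.825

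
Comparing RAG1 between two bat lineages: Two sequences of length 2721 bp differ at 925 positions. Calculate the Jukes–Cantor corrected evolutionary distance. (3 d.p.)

0.453

p = 925/2721 ≈ 0.339949.
d = −(3/4) ln(1 − 4p/3) = −0.75 ln(1 − 0.453265) = −0.75 ln(0.546735)
  = −0.75 × (-0.603791) = 0.452843 substitutions/site.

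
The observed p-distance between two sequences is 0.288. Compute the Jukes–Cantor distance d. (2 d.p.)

d = −(3/4) ln(1 − 4p/3) = −0.75 ln(1 − 0.384) = −0.75 ln(0.616)
  = −0.75 × (-0.484508) = 0.363381 substitutions/site.

0.36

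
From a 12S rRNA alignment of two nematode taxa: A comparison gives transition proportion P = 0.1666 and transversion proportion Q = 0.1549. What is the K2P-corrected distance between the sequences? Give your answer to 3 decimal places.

0.428

Under the Kimura two-parameter model, d = −½ ln(1 − 2P − Q) − ¼ ln(1 − 2Q).
1 − 2P − Q = 0.5119, giving −½ ln(0.5119) = 0.334813.
1 − 2Q = 0.6902, giving −¼ ln(0.6902) = 0.092693.
d = 0.334813 + 0.092693 = 0.427506.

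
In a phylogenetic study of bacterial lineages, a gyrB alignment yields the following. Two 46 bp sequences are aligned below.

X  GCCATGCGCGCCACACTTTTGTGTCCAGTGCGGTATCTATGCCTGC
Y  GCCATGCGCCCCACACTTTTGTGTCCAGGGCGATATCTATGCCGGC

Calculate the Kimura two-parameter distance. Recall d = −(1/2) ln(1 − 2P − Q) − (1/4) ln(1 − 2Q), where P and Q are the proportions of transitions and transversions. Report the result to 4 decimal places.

Of 46 sites, 1 differences are transitions and 3 are transversions, so P = 1/46 ≈ 0.021739 and Q = 3/46 ≈ 0.065217.
Under the Kimura two-parameter model, d = −½ ln(1 − 2P − Q) − ¼ ln(1 − 2Q).
1 − 2P − Q = 0.891305, giving −½ ln(0.891305) = 0.057534.
1 − 2Q = 0.869566, giving −¼ ln(0.869566) = 0.034940.
d = 0.057534 + 0.034940 = 0.092474.

0.0925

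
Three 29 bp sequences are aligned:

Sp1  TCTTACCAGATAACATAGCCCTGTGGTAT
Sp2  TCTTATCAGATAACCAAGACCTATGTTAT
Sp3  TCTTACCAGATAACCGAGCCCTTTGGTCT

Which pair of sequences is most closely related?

Sp1–Sp2: 6/29 differ, p = 0.207, d = 0.242.
Sp1–Sp3: 4/29 differ, p = 0.138, d = 0.152.
Sp2–Sp3: 6/29 differ, p = 0.207, d = 0.242.
The smallest distance is between Sp1 and Sp3.

Sp1 and Sp3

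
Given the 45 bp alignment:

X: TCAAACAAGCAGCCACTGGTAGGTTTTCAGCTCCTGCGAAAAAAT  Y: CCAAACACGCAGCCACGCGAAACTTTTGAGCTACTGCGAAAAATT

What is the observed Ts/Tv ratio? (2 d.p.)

0.25

Transitions are A↔G and C↔T; transversions are all other mismatches.
Transitions: 2. Transversions: 8.
R = 2/8 = 0.25.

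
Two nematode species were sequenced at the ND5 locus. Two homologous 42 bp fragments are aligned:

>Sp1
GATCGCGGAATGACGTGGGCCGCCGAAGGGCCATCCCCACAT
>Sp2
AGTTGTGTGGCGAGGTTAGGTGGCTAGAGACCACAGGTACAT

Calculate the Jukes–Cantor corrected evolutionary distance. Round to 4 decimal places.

0.9824

The sequences differ at 23 of 42 sites, so p = 23/42 ≈ 0.547619.
d = −(3/4) ln(1 − 4p/3) = −0.75 ln(1 − 0.730159) = −0.75 ln(0.269841)
  = −0.75 × (-1.309922) = 0.982442 substitutions/site.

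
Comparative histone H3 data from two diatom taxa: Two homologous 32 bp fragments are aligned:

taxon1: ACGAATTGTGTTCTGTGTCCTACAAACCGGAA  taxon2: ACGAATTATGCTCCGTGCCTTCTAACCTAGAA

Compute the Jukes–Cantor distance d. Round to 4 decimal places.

0.4042

The sequences differ at 10 of 32 sites (8, 11, 14, 18, 20, 22, 23, 26, 28, 29), so p = 10/32 = 0.3125.
d = −(3/4) ln(1 − 4p/3) = −0.75 ln(1 − 0.416667) = −0.75 ln(0.583333)
  = −0.75 × (-0.538997) = 0.404248 substitutions/site.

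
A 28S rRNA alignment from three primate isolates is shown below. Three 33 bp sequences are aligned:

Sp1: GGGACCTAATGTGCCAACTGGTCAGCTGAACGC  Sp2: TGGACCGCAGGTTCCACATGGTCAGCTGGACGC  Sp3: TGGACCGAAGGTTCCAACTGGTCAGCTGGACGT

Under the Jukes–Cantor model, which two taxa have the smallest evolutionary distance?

Sp1–Sp2: 8/33 differ, p = 0.242, d = 0.293.
Sp1–Sp3: 6/33 differ, p = 0.182, d = 0.208.
Sp2–Sp3: 4/33 differ, p = 0.121, d = 0.132.
The smallest distance is between Sp2 and Sp3.

Sp2 and Sp3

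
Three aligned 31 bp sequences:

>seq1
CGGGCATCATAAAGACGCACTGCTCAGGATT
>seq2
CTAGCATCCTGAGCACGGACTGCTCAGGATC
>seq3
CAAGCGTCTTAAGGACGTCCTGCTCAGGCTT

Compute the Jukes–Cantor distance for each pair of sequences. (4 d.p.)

d(seq1,seq2) = 0.3163, d(seq1,seq3) = 0.3163, d(seq2,seq3) = 0.3672

seq1–seq2: 8/31 sites differ → p ≈ 0.258065, d = −0.75 ln(1 − 0.344087) = 0.316295 ≈ 0.3163.
seq1–seq3: 8/31 sites differ → p ≈ 0.258065, d = −0.75 ln(1 − 0.344087) = 0.316295 ≈ 0.3163.
seq2–seq3: 9/31 sites differ → p ≈ 0.290323, d = −0.75 ln(1 − 0.387097) = 0.367161 ≈ 0.3672.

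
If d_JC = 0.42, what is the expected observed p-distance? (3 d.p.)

p = (3/4)(1 − e^(−4d/3)) = 0.75 × (1 − e^(-0.56)) = 0.75 × (1 − 0.571209) = 0.321593.

0.322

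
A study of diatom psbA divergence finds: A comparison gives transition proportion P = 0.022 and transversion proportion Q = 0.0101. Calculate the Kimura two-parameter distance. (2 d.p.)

Under the Kimura two-parameter model, d = −½ ln(1 − 2P − Q) − ¼ ln(1 − 2Q).
1 − 2P − Q = 0.9459, giving −½ ln(0.9459) = 0.027809.
1 − 2Q = 0.9798, giving −¼ ln(0.9798) = 0.005102.
d = 0.027809 + 0.005102 = 0.032911.

0.03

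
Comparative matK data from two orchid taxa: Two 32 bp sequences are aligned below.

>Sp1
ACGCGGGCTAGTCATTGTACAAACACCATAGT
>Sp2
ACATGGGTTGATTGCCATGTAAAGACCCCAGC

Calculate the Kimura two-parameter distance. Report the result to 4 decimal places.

1.4197

Of 32 sites, 14 differences are transitions and 2 are transversions, so P = 14/32 = 0.4375 and Q = 2/32 = 0.0625.
Under the Kimura two-parameter model, d = −½ ln(1 − 2P − Q) − ¼ ln(1 − 2Q).
1 − 2P − Q = 0.0625, giving −½ ln(0.0625) = 1.386294.
1 − 2Q = 0.875, giving −¼ ln(0.875) = 0.033383.
d = 1.386294 + 0.033383 = 1.419677.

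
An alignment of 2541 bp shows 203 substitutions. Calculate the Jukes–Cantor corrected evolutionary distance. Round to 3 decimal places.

p = 203/2541 ≈ 0.07989.
d = −(3/4) ln(1 − 4p/3) = −0.75 ln(1 − 0.10652) = −0.75 ln(0.89348)
  = −0.75 × (-0.112631) = 0.084473 substitutions/site.

0.084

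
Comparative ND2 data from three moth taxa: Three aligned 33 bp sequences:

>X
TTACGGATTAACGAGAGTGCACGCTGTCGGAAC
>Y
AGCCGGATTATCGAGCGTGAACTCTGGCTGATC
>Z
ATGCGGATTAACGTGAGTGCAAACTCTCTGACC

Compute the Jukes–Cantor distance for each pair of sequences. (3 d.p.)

X–Y: 10/33 sites differ → p ≈ 0.30303, d = −0.75 ln(1 − 0.40404) = 0.388186 ≈ 0.388.
X–Z: 8/33 sites differ → p ≈ 0.242424, d = −0.75 ln(1 − 0.323232) = 0.292820 ≈ 0.293.
Y–Z: 11/33 sites differ → p ≈ 0.333333, d = −0.75 ln(1 − 0.444444) = 0.440839 ≈ 0.441.

d(X,Y) = 0.388, d(X,Z) = 0.293, d(Y,Z) = 0.441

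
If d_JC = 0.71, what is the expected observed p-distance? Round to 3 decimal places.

0.459

p = (3/4)(1 − e^(−4d/3)) = 0.75 × (1 − e^(-0.946667)) = 0.75 × (1 − 0.388032) = 0.458976.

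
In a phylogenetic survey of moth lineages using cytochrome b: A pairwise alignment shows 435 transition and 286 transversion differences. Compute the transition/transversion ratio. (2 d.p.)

1.52

R = 435/286 = 1.520979… ≈ 1.52 (to 2 d.p.).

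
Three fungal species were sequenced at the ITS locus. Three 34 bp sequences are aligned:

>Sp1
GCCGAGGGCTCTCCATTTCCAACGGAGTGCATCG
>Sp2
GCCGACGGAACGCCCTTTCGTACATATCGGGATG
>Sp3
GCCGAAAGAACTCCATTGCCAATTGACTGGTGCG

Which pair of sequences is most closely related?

Sp1 and Sp3

Sp1–Sp2: 15/34 differ, p = 0.441, d = 0.665.
Sp1–Sp3: 11/34 differ, p = 0.324, d = 0.423.
Sp2–Sp3: 15/34 differ, p = 0.441, d = 0.665.
The smallest distance is between Sp1 and Sp3.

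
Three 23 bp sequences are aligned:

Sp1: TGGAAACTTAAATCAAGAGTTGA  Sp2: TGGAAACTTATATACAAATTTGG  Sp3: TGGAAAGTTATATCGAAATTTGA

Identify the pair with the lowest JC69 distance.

Sp1–Sp2: 6/23 differ, p = 0.261, d = 0.321.
Sp1–Sp3: 5/23 differ, p = 0.217, d = 0.257.
Sp2–Sp3: 4/23 differ, p = 0.174, d = 0.198.
The smallest distance is between Sp2 and Sp3.

Sp2 and Sp3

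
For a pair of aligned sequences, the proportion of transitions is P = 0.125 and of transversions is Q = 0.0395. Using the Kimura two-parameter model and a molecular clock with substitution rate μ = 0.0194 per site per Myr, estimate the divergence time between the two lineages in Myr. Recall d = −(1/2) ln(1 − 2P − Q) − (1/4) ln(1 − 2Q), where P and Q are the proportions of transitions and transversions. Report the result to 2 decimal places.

4.93

Under the Kimura two-parameter model, d = −½ ln(1 − 2P − Q) − ¼ ln(1 − 2Q).
1 − 2P − Q = 0.7105, giving −½ ln(0.7105) = 0.170893.
1 − 2Q = 0.921, giving −¼ ln(0.921) = 0.020574.
d = 0.170893 + 0.020574 = 0.191467.
Under a molecular clock d = 2μt, so t = d/(2μ) = 0.191467 / (2 × 0.0194) = 4.93 Myr.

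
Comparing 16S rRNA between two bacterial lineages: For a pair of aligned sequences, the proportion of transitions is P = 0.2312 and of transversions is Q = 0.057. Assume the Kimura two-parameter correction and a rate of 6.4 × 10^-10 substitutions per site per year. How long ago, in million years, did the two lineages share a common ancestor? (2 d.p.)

Under the Kimura two-parameter model, d = −½ ln(1 − 2P − Q) − ¼ ln(1 − 2Q).
1 − 2P − Q = 0.4806, giving −½ ln(0.4806) = 0.366360.
1 − 2Q = 0.886, giving −¼ ln(0.886) = 0.030260.
d = 0.366360 + 0.030260 = 0.396620.
Under a molecular clock d = 2μt, so t = d/(2μ) = 0.396620 / (2 × 6.4 × 10^-10) = 309.86 million years.

309.86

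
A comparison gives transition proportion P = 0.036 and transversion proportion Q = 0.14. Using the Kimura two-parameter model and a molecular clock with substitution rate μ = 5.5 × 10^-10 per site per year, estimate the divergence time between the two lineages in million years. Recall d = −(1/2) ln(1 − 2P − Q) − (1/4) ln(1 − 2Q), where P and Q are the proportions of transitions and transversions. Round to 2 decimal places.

Under the Kimura two-parameter model, d = −½ ln(1 − 2P − Q) − ¼ ln(1 − 2Q).
1 − 2P − Q = 0.788, giving −½ ln(0.788) = 0.119129.
1 − 2Q = 0.72, giving −¼ ln(0.72) = 0.082126.
d = 0.119129 + 0.082126 = 0.201255.
Under a molecular clock d = 2μt, so t = d/(2μ) = 0.201255 / (2 × 5.5 × 10^-10) = 182.96 million years.

182.96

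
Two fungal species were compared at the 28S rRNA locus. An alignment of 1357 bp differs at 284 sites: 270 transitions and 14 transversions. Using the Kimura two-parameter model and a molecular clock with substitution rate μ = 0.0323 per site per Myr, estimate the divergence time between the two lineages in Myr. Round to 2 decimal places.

4.14

P = 270/1357 ≈ 0.198968 and Q = 14/1357 ≈ 0.010317.
Under the Kimura two-parameter model, d = −½ ln(1 − 2P − Q) − ¼ ln(1 − 2Q).
1 − 2P − Q = 0.591747, giving −½ ln(0.591747) = 0.262338.
1 − 2Q = 0.979366, giving −¼ ln(0.979366) = 0.005212.
d = 0.262338 + 0.005212 = 0.267550.
Under a molecular clock d = 2μt, so t = d/(2μ) = 0.267550 / (2 × 0.0323) = 4.14 Myr.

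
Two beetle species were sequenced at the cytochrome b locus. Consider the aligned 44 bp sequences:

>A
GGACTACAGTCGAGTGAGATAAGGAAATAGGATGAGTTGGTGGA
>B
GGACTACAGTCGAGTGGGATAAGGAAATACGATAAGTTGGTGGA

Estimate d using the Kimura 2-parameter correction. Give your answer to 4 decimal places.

0.0719

Of 44 sites, 2 differences are transitions and 1 are transversions, so P = 2/44 ≈ 0.045455 and Q = 1/44 ≈ 0.022727.
Under the Kimura two-parameter model, d = −½ ln(1 − 2P − Q) − ¼ ln(1 − 2Q).
1 − 2P − Q = 0.886363, giving −½ ln(0.886363) = 0.060314.
1 − 2Q = 0.954546, giving −¼ ln(0.954546) = 0.011630.
d = 0.060314 + 0.011630 = 0.071944.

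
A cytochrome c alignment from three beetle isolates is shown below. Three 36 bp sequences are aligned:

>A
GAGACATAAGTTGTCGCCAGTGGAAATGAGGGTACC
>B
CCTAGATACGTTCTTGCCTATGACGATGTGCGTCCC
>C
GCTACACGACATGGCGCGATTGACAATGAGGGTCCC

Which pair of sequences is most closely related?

A and C

A–B: 15/36 differ, p = 0.417, d = 0.608.
A–C: 12/36 differ, p = 0.333, d = 0.441.
B–C: 16/36 differ, p = 0.444, d = 0.673.
The smallest distance is between A and C.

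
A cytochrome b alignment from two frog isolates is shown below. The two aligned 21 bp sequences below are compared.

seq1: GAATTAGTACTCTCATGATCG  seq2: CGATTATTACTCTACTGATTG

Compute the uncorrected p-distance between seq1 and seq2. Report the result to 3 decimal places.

0.286

The sequences differ at 6 of 21 positions (sites 1, 2, 7, 14, 15, 20).
p = 6/21 = 0.285714… ≈ 0.286 (to 3 d.p.).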